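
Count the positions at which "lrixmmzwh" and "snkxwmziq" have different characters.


String 1: 'lrixmmzwh'
String 2: 'snkxwmziq'
Compare each position: pos 0: 'l'!='s', pos 1: 'r'!='n', pos 2: 'i'!='k', pos 3: 'x'=='x', pos 4: 'm'!='w', pos 5: 'm'=='m', pos 6: 'z'=='z', pos 7: 'w'!='i', pos 8: 'h'!='q'
Differing positions: 6
Hamming distance: 6


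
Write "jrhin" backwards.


Input string: 'jrhin'
Operation: reverse character order
Original order: 'j' -> 'r' -> 'h' -> 'i' -> 'n'
Reversed order: 'n' -> 'i' -> 'h' -> 'r' -> 'j'
Result: nihrj


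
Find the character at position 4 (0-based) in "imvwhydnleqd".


Input string: 'imvwhydnleqd'
Operation: get character at index 4
Index mapping: s[0]='i', s[1]='m', s[2]='v', s[3]='w', s[4]='h'
Result: 'h'


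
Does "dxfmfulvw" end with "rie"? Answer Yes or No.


Input string: 'dxfmfulvw'
Suffix to check: 'rie'
Last 3 characters of input: 'lvw'
Match: False
Result: No


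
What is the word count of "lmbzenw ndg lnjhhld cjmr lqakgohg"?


Input string: 'lmbzenw ndg lnjhhld cjmr lqakgohg'
Operation: split by spaces
Words found: 'lmbzenw', 'ndg', 'lnjhhld', 'cjmr', 'lqakgohg'
Word count: 5


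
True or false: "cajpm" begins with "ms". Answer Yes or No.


Input string: 'cajpm'
Prefix to check: 'ms'
First 2 characters of input: 'ca'
Match: False
Result: No


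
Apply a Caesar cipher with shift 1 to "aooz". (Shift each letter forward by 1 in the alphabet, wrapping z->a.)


Input: 'aooz', shift = 1
Operation: for each letter, (position + 1) mod 26
Mapping: 'a'(0+1=1)->'b', 'o'(14+1=15)->'p', 'o'(14+1=15)->'p', 'z'(25+1=26, 26 mod 26=0)->'a'
Result: bppa


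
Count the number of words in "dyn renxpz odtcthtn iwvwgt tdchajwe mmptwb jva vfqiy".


Input string: 'dyn renxpz odtcthtn iwvwgt tdchajwe mmptwb jva vfqiy'
Operation: split by spaces
Words found: 'dyn', 'renxpz', 'odtcthtn', 'iwvwgt', 'tdchajwe', 'mmptwb', 'jva', 'vfqiy'
Word count: 8


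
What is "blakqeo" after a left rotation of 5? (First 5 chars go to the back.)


Input: 'blakqeo', shift = 5
Operation: split at index 5 and swap parts
Front part s[0:5] = 'blakq'
Back part s[5:] = 'eo'
Rotated = back + front = 'eo' + 'blakq'
Result: eoblakq


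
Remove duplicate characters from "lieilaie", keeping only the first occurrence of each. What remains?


Input: 'lieilaie'
Operation: keep first occurrence of each character
Scan: s[0]='l' new -> keep; s[1]='i' new -> keep; s[2]='e' new -> keep; s[3]='i' seen -> skip; s[4]='l' seen -> skip; s[5]='a' new -> keep; s[6]='i' seen -> skip; s[7]='e' seen -> skip
Result: liea


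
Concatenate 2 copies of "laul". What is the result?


Input string: 'laul'
Operation: repeat 2 times
Concatenation: 'laul' + 'laul'
Result: laullaul


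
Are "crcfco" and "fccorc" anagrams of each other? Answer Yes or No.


String 1: 'crcfco' -> sorted: 'cccfor'
String 2: 'fccorc' -> sorted: 'cccfor'
Compare sorted forms: 'cccfor' == 'cccfor'
Anagram: Yes


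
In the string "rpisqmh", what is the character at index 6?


Input string: 'rpisqmh'
Operation: get character at index 6
Index mapping: s[0]='r', s[1]='p', s[2]='i', s[3]='s', s[4]='q', s[5]='m', s[6]='h'
Result: 'h'


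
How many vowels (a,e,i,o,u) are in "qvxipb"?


Input string: 'qvxipb'
Operation: count vowels (a, e, i, o, u)
Scan: s[0]='q', s[1]='v', s[2]='x', s[3]='i' (vowel), s[4]='p', s[5]='b'
Vowels found: 1
Result: 1


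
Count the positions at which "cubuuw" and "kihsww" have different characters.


String 1: 'cubuuw'
String 2: 'kihsww'
Compare each position: pos 0: 'c'!='k', pos 1: 'u'!='i', pos 2: 'b'!='h', pos 3: 'u'!='s', pos 4: 'u'!='w', pos 5: 'w'=='w'
Differing positions: 5
Hamming distance: 5


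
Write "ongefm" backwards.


Input string: 'ongefm'
Operation: reverse character order
Original order: 'o' -> 'n' -> 'g' -> 'e' -> 'f' -> 'm'
Reversed order: 'm' -> 'f' -> 'e' -> 'g' -> 'n' -> 'o'
Result: mfegno


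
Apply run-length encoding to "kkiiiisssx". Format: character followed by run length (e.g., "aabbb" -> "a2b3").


Input: 'kkiiiisssx'
Operation: identify consecutive runs
Runs: 'kk' -> k2, 'iiii' -> i4, 'sss' -> s3, 'x' -> x1
Encoded: k2i4s3x1


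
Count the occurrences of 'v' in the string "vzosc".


Input string: 'vzosc'
Target character: 'v'
Scan each position: s[0]='v'
Matches found at indices: 0
Total: 1


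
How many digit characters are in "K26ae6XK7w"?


Input string: 'K26ae6XK7w'
Operation: count digit characters (0-9)
Scan: 'K', '2'(digit), '6'(digit), 'a', 'e', '6'(digit), 'X', 'K', '7'(digit), 'w'
Digits found: 4
Result: 4


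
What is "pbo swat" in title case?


Input string: 'pbo swat'
Operation: capitalize first letter of each word
Word transformations: 'pbo'->'Pbo', 'swat'->'Swat'
Result: Pbo Swat


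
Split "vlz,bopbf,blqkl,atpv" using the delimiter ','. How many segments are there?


Input string: 'vlz,bopbf,blqkl,atpv'
Delimiter: ','
Split result: 'vlz', 'bopbf', 'blqkl', 'atpv'
Number of parts: 4


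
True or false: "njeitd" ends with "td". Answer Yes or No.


Input string: 'njeitd'
Suffix to check: 'td'
Last 2 characters of input: 'td'
Match: True
Result: Yes


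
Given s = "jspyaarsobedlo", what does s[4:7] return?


Input string: 'jspyaarsobedlo'
Operation: slice [4:7]
Extract characters: s[4]='a', s[5]='a', s[6]='r'
Result: aar


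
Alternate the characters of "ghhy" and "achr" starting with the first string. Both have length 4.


String 1: 'ghhy'
String 2: 'achr'
Operation: alternate characters
Pairs: 'g'+'a', 'h'+'c', 'h'+'h', 'y'+'r'
Result: gahchhyr


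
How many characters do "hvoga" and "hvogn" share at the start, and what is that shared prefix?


String 1: 'hvoga'
String 2: 'hvogn'
Compare position by position:
pos 0: 'h' vs 'h' match
pos 1: 'v' vs 'v' match
pos 2: 'o' vs 'o' match
pos 3: 'g' vs 'g' match
pos 4: 'a' vs 'n' differ -> stop
Longest common prefix: "hvog" (length 4)


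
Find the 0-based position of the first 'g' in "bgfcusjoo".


Input string: 'bgfcusjoo'
Target: 'g'
Scanning left to right: s[0]='b', s[1]='g'
First match at index: 1


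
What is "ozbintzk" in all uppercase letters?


Input string: 'ozbintzk'
Operation: convert each letter to uppercase
Mapping: 'o'->'O', 'z'->'Z', 'b'->'B', 'i'->'I', 'n'->'N', 't'->'T', 'z'->'Z', 'k'->'K'
Result: OZBINTZK


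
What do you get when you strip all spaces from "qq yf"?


Input string: 'qq yf'
Operation: remove all spaces
Words: 'qq', 'yf'
Join without spaces: qqyf


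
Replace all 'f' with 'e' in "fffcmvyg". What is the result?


Input string: 'fffcmvyg'
Operation: replace 'f' with 'e'
Positions of 'f': 0, 1, 2
After replacement: eeecmvyg


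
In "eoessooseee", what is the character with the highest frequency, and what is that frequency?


Input: 'eoessooseee'
Operation: tally each character
Counts: 'e':5, 'o':3, 's':3
Maximum: 'e' appears 5 times


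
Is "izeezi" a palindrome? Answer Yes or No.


Input string: 'izeezi'
Reversed: 'izeezi'
Compare pairs: s[0]='i' vs s[5]='i' (match), s[1]='z' vs s[4]='z' (match), s[2]='e' vs s[3]='e' (match)
Palindrome: Yes


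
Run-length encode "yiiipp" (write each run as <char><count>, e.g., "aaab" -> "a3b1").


Input: 'yiiipp'
Operation: identify consecutive runs
Runs: 'y' -> y1, 'iii' -> i3, 'pp' -> p2
Encoded: y1i3p2


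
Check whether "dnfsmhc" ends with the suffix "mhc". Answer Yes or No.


Input string: 'dnfsmhc'
Suffix to check: 'mhc'
Last 3 characters of input: 'mhc'
Match: True
Result: Yes


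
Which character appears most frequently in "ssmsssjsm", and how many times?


Input: 'ssmsssjsm'
Operation: tally each character
Counts: 'j':1, 'm':2, 's':6
Maximum: 's' appears 6 times


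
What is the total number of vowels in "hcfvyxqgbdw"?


Input string: 'hcfvyxqgbdw'
Operation: count vowels (a, e, i, o, u)
Scan: s[0]='h', s[1]='c', s[2]='f', s[3]='v', s[4]='y', s[5]='x', s[6]='q', s[7]='g', s[8]='b', s[9]='d', s[10]='w'
Vowels found: 0
Result: 0


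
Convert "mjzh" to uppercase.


Input string: 'mjzh'
Operation: convert each letter to uppercase
Mapping: 'm'->'M', 'j'->'J', 'z'->'Z', 'h'->'H'
Result: MJZH


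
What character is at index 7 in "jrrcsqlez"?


Input string: 'jrrcsqlez'
Operation: get character at index 7
Index mapping: s[0]='j', s[1]='r', s[2]='r', s[3]='c', s[4]='s', s[5]='q', s[6]='l', s[7]='e'
Result: 'e'


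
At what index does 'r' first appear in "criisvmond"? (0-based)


Input string: 'criisvmond'
Target: 'r'
Scanning left to right: s[0]='c', s[1]='r'
First match at index: 1


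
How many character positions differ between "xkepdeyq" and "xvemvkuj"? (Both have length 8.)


String 1: 'xkepdeyq'
String 2: 'xvemvkuj'
Compare each position: pos 0: 'x'=='x', pos 1: 'k'!='v', pos 2: 'e'=='e', pos 3: 'p'!='m', pos 4: 'd'!='v', pos 5: 'e'!='k', pos 6: 'y'!='u', pos 7: 'q'!='j'
Differing positions: 6
Hamming distance: 6


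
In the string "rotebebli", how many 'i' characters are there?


Input string: 'rotebebli'
Target character: 'i'
Scan each position: s[8]='i'
Matches found at indices: 8
Total: 1


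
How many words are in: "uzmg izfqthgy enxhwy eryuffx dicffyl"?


Input string: 'uzmg izfqthgy enxhwy eryuffx dicffyl'
Operation: split by spaces
Words found: 'uzmg', 'izfqthgy', 'enxhwy', 'eryuffx', 'dicffyl'
Word count: 5


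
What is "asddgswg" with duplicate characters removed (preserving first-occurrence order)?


Input: 'asddgswg'
Operation: keep first occurrence of each character
Scan: s[0]='a' new -> keep; s[1]='s' new -> keep; s[2]='d' new -> keep; s[3]='d' seen -> skip; s[4]='g' new -> keep; s[5]='s' seen -> skip; s[6]='w' new -> keep; s[7]='g' seen -> skip
Result: asdgw


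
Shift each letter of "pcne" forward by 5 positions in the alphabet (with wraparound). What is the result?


Input: 'pcne', shift = 5
Operation: for each letter, (position + 5) mod 26
Mapping: 'p'(15+5=20)->'u', 'c'(2+5=7)->'h', 'n'(13+5=18)->'s', 'e'(4+5=9)->'j'
Result: uhsj


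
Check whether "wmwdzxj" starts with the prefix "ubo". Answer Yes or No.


Input string: 'wmwdzxj'
Prefix to check: 'ubo'
First 3 characters of input: 'wmw'
Match: False
Result: No


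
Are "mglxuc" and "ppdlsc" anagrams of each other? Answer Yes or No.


String 1: 'mglxuc' -> sorted: 'cglmux'
String 2: 'ppdlsc' -> sorted: 'cdlpps'
Compare sorted forms: 'cglmux' != 'cdlpps'
Anagram: No


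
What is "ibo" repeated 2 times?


Input string: 'ibo'
Operation: repeat 2 times
Concatenation: 'ibo' + 'ibo'
Result: iboibo


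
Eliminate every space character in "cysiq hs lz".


Input string: 'cysiq hs lz'
Operation: remove all spaces
Words: 'cysiq', 'hs', 'lz'
Join without spaces: cysiqhslz


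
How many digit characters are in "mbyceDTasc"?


Input string: 'mbyceDTasc'
Operation: count digit characters (0-9)
Scan: 'm', 'b', 'y', 'c', 'e', 'D', 'T', 'a', 's', 'c'
Digits found: 0
Result: 0


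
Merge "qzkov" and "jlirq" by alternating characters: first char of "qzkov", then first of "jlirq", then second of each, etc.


String 1: 'qzkov'
String 2: 'jlirq'
Operation: alternate characters
Pairs: 'q'+'j', 'z'+'l', 'k'+'i', 'o'+'r', 'v'+'q'
Result: qjzlkiorvq


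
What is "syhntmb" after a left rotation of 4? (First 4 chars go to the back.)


Input: 'syhntmb', shift = 4
Operation: split at index 4 and swap parts
Front part s[0:4] = 'syhn'
Back part s[4:] = 'tmb'
Rotated = back + front = 'tmb' + 'syhn'
Result: tmbsyhn


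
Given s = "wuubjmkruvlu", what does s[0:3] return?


Input string: 'wuubjmkruvlu'
Operation: slice [0:3]
Extract characters: s[0]='w', s[1]='u', s[2]='u'
Result: wuu


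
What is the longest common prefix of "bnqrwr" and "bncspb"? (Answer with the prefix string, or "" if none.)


String 1: 'bnqrwr'
String 2: 'bncspb'
Compare position by position:
pos 0: 'b' vs 'b' match
pos 1: 'n' vs 'n' match
pos 2: 'q' vs 'c' differ -> stop
Longest common prefix: "bn" (length 2)


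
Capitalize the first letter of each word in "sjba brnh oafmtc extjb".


Input string: 'sjba brnh oafmtc extjb'
Operation: capitalize first letter of each word
Word transformations: 'sjba'->'Sjba', 'brnh'->'Brnh', 'oafmtc'->'Oafmtc', 'extjb'->'Extjb'
Result: Sjba Brnh Oafmtc Extjb


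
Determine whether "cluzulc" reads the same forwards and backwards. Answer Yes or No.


Input string: 'cluzulc'
Reversed: 'cluzulc'
Compare pairs: s[0]='c' vs s[6]='c' (match), s[1]='l' vs s[5]='l' (match), s[2]='u' vs s[4]='u' (match)
Palindrome: Yes


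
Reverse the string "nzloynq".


Input string: 'nzloynq'
Operation: reverse character order
Original order: 'n' -> 'z' -> 'l' -> 'o' -> 'y' -> 'n' -> 'q'
Reversed order: 'q' -> 'n' -> 'y' -> 'o' -> 'l' -> 'z' -> 'n'
Result: qnyolzn


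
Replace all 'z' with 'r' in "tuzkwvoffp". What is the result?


Input string: 'tuzkwvoffp'
Operation: replace 'z' with 'r'
Positions of 'z': 2
After replacement: turkwvoffp


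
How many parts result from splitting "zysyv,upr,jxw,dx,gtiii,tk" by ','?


Input string: 'zysyv,upr,jxw,dx,gtiii,tk'
Delimiter: ','
Split result: 'zysyv', 'upr', 'jxw', 'dx', 'gtiii', 'tk'
Number of parts: 6


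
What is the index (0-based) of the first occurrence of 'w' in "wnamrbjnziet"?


Input string: 'wnamrbjnziet'
Target: 'w'
Scanning left to right: s[0]='w'
First match at index: 0


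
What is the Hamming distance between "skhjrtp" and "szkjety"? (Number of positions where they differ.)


String 1: 'skhjrtp'
String 2: 'szkjety'
Compare each position: pos 0: 's'=='s', pos 1: 'k'!='z', pos 2: 'h'!='k', pos 3: 'j'=='j', pos 4: 'r'!='e', pos 5: 't'=='t', pos 6: 'p'!='y'
Differing positions: 4
Hamming distance: 4


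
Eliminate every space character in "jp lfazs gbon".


Input string: 'jp lfazs gbon'
Operation: remove all spaces
Words: 'jp', 'lfazs', 'gbon'
Join without spaces: jplfazsgbon


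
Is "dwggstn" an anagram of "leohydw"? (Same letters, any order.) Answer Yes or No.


String 1: 'leohydw' -> sorted: 'dehlowy'
String 2: 'dwggstn' -> sorted: 'dggnstw'
Compare sorted forms: 'dehlowy' != 'dggnstw'
Anagram: No


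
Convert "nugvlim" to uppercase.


Input string: 'nugvlim'
Operation: convert each letter to uppercase
Mapping: 'n'->'N', 'u'->'U', 'g'->'G', 'v'->'V', 'l'->'L', 'i'->'I', 'm'->'M'
Result: NUGVLIM


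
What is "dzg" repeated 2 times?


Input string: 'dzg'
Operation: repeat 2 times
Concatenation: 'dzg' + 'dzg'
Result: dzgdzg


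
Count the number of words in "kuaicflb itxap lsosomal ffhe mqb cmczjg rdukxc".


Input string: 'kuaicflb itxap lsosomal ffhe mqb cmczjg rdukxc'
Operation: split by spaces
Words found: 'kuaicflb', 'itxap', 'lsosomal', 'ffhe', 'mqb', 'cmczjg', 'rdukxc'
Word count: 7


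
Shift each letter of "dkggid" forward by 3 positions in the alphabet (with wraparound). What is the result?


Input: 'dkggid', shift = 3
Operation: for each letter, (position + 3) mod 26
Mapping: 'd'(3+3=6)->'g', 'k'(10+3=13)->'n', 'g'(6+3=9)->'j', 'g'(6+3=9)->'j', 'i'(8+3=11)->'l', 'd'(3+3=6)->'g'
Result: gnjjlg


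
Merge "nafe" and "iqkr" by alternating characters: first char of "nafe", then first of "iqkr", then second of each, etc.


String 1: 'nafe'
String 2: 'iqkr'
Operation: alternate characters
Pairs: 'n'+'i', 'a'+'q', 'f'+'k', 'e'+'r'
Result: niaqfker


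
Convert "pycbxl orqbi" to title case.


Input string: 'pycbxl orqbi'
Operation: capitalize first letter of each word
Word transformations: 'pycbxl'->'Pycbxl', 'orqbi'->'Orqbi'
Result: Pycbxl Orqbi


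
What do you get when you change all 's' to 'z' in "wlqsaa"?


Input string: 'wlqsaa'
Operation: replace 's' with 'z'
Positions of 's': 3
After replacement: wlqzaa


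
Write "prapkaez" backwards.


Input string: 'prapkaez'
Operation: reverse character order
Original order: 'p' -> 'r' -> 'a' -> 'p' -> 'k' -> 'a' -> 'e' -> 'z'
Reversed order: 'z' -> 'e' -> 'a' -> 'k' -> 'p' -> 'a' -> 'r' -> 'p'
Result: zeakparp


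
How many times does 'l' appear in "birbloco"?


Input string: 'birbloco'
Target character: 'l'
Scan each position: s[4]='l'
Matches found at indices: 4
Total: 1


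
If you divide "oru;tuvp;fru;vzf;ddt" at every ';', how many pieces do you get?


Input string: 'oru;tuvp;fru;vzf;ddt'
Delimiter: ';'
Split result: 'oru', 'tuvp', 'fru', 'vzf', 'ddt'
Number of parts: 5


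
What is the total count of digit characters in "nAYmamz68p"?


Input string: 'nAYmamz68p'
Operation: count digit characters (0-9)
Scan: 'n', 'A', 'Y', 'm', 'a', 'm', 'z', '6'(digit), '8'(digit), 'p'
Digits found: 2
Result: 2


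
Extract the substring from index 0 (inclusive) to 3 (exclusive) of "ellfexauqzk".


Input string: 'ellfexauqzk'
Operation: slice [0:3]
Extract characters: s[0]='e', s[1]='l', s[2]='l'
Result: ell


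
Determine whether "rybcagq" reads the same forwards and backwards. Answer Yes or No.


Input string: 'rybcagq'
Reversed: 'qgacbyr'
Compare pairs: s[0]='r' vs s[6]='q' (mismatch), s[1]='y' vs s[5]='g' (mismatch), s[2]='b' vs s[4]='a' (mismatch)
Palindrome: No


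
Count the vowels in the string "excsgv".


Input string: 'excsgv'
Operation: count vowels (a, e, i, o, u)
Scan: s[0]='e' (vowel), s[1]='x', s[2]='c', s[3]='s', s[4]='g', s[5]='v'
Vowels found: 1
Result: 1


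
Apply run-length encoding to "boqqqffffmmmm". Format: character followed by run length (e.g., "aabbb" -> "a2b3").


Input: 'boqqqffffmmmm'
Operation: identify consecutive runs
Runs: 'b' -> b1, 'o' -> o1, 'qqq' -> q3, 'ffff' -> f4, 'mmmm' -> m4
Encoded: b1o1q3f4m4


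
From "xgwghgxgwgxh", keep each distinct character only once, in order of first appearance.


Input: 'xgwghgxgwgxh'
Operation: keep first occurrence of each character
Scan: s[0]='x' new -> keep; s[1]='g' new -> keep; s[2]='w' new -> keep; s[3]='g' seen -> skip; s[4]='h' new -> keep; s[5]='g' seen -> skip; s[6]='x' seen -> skip; s[7]='g' seen -> skip; s[8]='w' seen -> skip; s[9]='g' seen -> skip; s[10]='x' seen -> skip; s[11]='h' seen -> skip
Result: xgwh


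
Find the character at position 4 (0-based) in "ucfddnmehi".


Input string: 'ucfddnmehi'
Operation: get character at index 4
Index mapping: s[0]='u', s[1]='c', s[2]='f', s[3]='d', s[4]='d'
Result: 'd'


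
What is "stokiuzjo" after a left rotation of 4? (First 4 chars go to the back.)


Input: 'stokiuzjo', shift = 4
Operation: split at index 4 and swap parts
Front part s[0:4] = 'stok'
Back part s[4:] = 'iuzjo'
Rotated = back + front = 'iuzjo' + 'stok'
Result: iuzjostok


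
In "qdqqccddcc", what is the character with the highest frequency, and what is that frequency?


Input: 'qdqqccddcc'
Operation: tally each character
Counts: 'c':4, 'd':3, 'q':3
Maximum: 'c' appears 4 times


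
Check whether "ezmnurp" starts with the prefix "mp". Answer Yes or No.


Input string: 'ezmnurp'
Prefix to check: 'mp'
First 2 characters of input: 'ez'
Match: False
Result: No


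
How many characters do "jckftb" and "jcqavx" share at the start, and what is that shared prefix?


String 1: 'jckftb'
String 2: 'jcqavx'
Compare position by position:
pos 0: 'j' vs 'j' match
pos 1: 'c' vs 'c' match
pos 2: 'k' vs 'q' differ -> stop
Longest common prefix: "jc" (length 2)


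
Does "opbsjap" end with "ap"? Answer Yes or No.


Input string: 'opbsjap'
Suffix to check: 'ap'
Last 2 characters of input: 'ap'
Match: True
Result: Yes


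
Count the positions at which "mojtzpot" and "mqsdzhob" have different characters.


String 1: 'mojtzpot'
String 2: 'mqsdzhob'
Compare each position: pos 0: 'm'=='m', pos 1: 'o'!='q', pos 2: 'j'!='s', pos 3: 't'!='d', pos 4: 'z'=='z', pos 5: 'p'!='h', pos 6: 'o'=='o', pos 7: 't'!='b'
Differing positions: 5
Hamming distance: 5


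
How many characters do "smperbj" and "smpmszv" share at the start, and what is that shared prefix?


String 1: 'smperbj'
String 2: 'smpmszv'
Compare position by position:
pos 0: 's' vs 's' match
pos 1: 'm' vs 'm' match
pos 2: 'p' vs 'p' match
pos 3: 'e' vs 'm' differ -> stop
Longest common prefix: "smp" (length 3)


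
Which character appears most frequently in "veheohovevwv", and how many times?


Input: 'veheohovevwv'
Operation: tally each character
Counts: 'e':3, 'h':2, 'o':2, 'v':4, 'w':1
Maximum: 'v' appears 4 times


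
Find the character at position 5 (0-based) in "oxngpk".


Input string: 'oxngpk'
Operation: get character at index 5
Index mapping: s[0]='o', s[1]='x', s[2]='n', s[3]='g', s[4]='p', s[5]='k'
Result: 'k'


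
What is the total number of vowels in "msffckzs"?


Input string: 'msffckzs'
Operation: count vowels (a, e, i, o, u)
Scan: s[0]='m', s[1]='s', s[2]='f', s[3]='f', s[4]='c', s[5]='k', s[6]='z', s[7]='s'
Vowels found: 0
Result: 0


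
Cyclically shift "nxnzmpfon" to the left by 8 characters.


Input: 'nxnzmpfon', shift = 8
Operation: split at index 8 and swap parts
Front part s[0:8] = 'nxnzmpfo'
Back part s[8:] = 'n'
Rotated = back + front = 'n' + 'nxnzmpfo'
Result: nnxnzmpfo


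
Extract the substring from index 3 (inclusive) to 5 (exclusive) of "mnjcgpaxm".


Input string: 'mnjcgpaxm'
Operation: slice [3:5]
Extract characters: s[3]='c', s[4]='g'
Result: cg


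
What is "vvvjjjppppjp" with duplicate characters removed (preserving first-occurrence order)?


Input: 'vvvjjjppppjp'
Operation: keep first occurrence of each character
Scan: s[0]='v' new -> keep; s[1]='v' seen -> skip; s[2]='v' seen -> skip; s[3]='j' new -> keep; s[4]='j' seen -> skip; s[5]='j' seen -> skip; s[6]='p' new -> keep; s[7]='p' seen -> skip; s[8]='p' seen -> skip; s[9]='p' seen -> skip; s[10]='j' seen -> skip; s[11]='p' seen -> skip
Result: vjp


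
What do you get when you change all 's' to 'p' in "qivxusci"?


Input string: 'qivxusci'
Operation: replace 's' with 'p'
Positions of 's': 5
After replacement: qivxupci


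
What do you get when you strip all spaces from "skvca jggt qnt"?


Input string: 'skvca jggt qnt'
Operation: remove all spaces
Words: 'skvca', 'jggt', 'qnt'
Join without spaces: skvcajggtqnt


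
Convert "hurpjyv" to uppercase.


Input string: 'hurpjyv'
Operation: convert each letter to uppercase
Mapping: 'h'->'H', 'u'->'U', 'r'->'R', 'p'->'P', 'j'->'J', 'y'->'Y', 'v'->'V'
Result: HURPJYV


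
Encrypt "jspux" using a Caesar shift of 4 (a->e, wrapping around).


Input: 'jspux', shift = 4
Operation: for each letter, (position + 4) mod 26
Mapping: 'j'(9+4=13)->'n', 's'(18+4=22)->'w', 'p'(15+4=19)->'t', 'u'(20+4=24)->'y', 'x'(23+4=27, 27 mod 26=1)->'b'
Result: nwtyb


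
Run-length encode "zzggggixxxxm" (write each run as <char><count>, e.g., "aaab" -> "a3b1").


Input: 'zzggggixxxxm'
Operation: identify consecutive runs
Runs: 'zz' -> z2, 'gggg' -> g4, 'i' -> i1, 'xxxx' -> x4, 'm' -> m1
Encoded: z2g4i1x4m1


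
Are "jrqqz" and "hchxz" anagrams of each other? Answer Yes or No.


String 1: 'jrqqz' -> sorted: 'jqqrz'
String 2: 'hchxz' -> sorted: 'chhxz'
Compare sorted forms: 'jqqrz' != 'chhxz'
Anagram: No


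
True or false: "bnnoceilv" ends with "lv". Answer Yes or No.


Input string: 'bnnoceilv'
Suffix to check: 'lv'
Last 2 characters of input: 'lv'
Match: True
Result: Yes


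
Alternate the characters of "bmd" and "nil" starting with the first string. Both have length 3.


String 1: 'bmd'
String 2: 'nil'
Operation: alternate characters
Pairs: 'b'+'n', 'm'+'i', 'd'+'l'
Result: bnmidl


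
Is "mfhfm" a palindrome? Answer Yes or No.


Input string: 'mfhfm'
Reversed: 'mfhfm'
Compare pairs: s[0]='m' vs s[4]='m' (match), s[1]='f' vs s[3]='f' (match)
Palindrome: Yes


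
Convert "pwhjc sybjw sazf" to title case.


Input string: 'pwhjc sybjw sazf'
Operation: capitalize first letter of each word
Word transformations: 'pwhjc'->'Pwhjc', 'sybjw'->'Sybjw', 'sazf'->'Sazf'
Result: Pwhjc Sybjw Sazf


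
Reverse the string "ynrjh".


Input string: 'ynrjh'
Operation: reverse character order
Original order: 'y' -> 'n' -> 'r' -> 'j' -> 'h'
Reversed order: 'h' -> 'j' -> 'r' -> 'n' -> 'y'
Result: hjrny


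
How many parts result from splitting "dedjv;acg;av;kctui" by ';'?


Input string: 'dedjv;acg;av;kctui'
Delimiter: ';'
Split result: 'dedjv', 'acg', 'av', 'kctui'
Number of parts: 4


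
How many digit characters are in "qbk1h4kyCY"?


Input string: 'qbk1h4kyCY'
Operation: count digit characters (0-9)
Scan: 'q', 'b', 'k', '1'(digit), 'h', '4'(digit), 'k', 'y', 'C', 'Y'
Digits found: 2
Result: 2


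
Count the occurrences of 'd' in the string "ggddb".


Input string: 'ggddb'
Target character: 'd'
Scan each position: s[2]='d', s[3]='d'
Matches found at indices: 2, 3
Total: 2


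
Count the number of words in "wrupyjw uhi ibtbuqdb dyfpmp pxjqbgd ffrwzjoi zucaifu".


Input string: 'wrupyjw uhi ibtbuqdb dyfpmp pxjqbgd ffrwzjoi zucaifu'
Operation: split by spaces
Words found: 'wrupyjw', 'uhi', 'ibtbuqdb', 'dyfpmp', 'pxjqbgd', 'ffrwzjoi', 'zucaifu'
Word count: 7


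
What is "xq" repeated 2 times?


Input string: 'xq'
Operation: repeat 2 times
Concatenation: 'xq' + 'xq'
Result: xqxq


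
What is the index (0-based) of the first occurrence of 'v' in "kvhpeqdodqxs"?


Input string: 'kvhpeqdodqxs'
Target: 'v'
Scanning left to right: s[0]='k', s[1]='v'
First match at index: 1


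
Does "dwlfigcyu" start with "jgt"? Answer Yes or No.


Input string: 'dwlfigcyu'
Prefix to check: 'jgt'
First 3 characters of input: 'dwl'
Match: False
Result: No


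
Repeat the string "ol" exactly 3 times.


Input string: 'ol'
Operation: repeat 3 times
Concatenation: 'ol' + 'ol' + 'ol'
Result: ololol


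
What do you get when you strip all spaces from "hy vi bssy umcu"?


Input string: 'hy vi bssy umcu'
Operation: remove all spaces
Words: 'hy', 'vi', 'bssy', 'umcu'
Join without spaces: hyvibssyumcu


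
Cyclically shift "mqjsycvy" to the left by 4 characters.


Input: 'mqjsycvy', shift = 4
Operation: split at index 4 and swap parts
Front part s[0:4] = 'mqjs'
Back part s[4:] = 'ycvy'
Rotated = back + front = 'ycvy' + 'mqjs'
Result: ycvymqjs


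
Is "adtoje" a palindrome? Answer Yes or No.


Input string: 'adtoje'
Reversed: 'ejotda'
Compare pairs: s[0]='a' vs s[5]='e' (mismatch), s[1]='d' vs s[4]='j' (mismatch), s[2]='t' vs s[3]='o' (mismatch)
Palindrome: No


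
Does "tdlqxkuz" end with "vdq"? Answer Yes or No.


Input string: 'tdlqxkuz'
Suffix to check: 'vdq'
Last 3 characters of input: 'kuz'
Match: False
Result: No


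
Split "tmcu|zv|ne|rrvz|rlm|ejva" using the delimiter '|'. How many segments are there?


Input string: 'tmcu|zv|ne|rrvz|rlm|ejva'
Delimiter: '|'
Split result: 'tmcu', 'zv', 'ne', 'rrvz', 'rlm', 'ejva'
Number of parts: 6


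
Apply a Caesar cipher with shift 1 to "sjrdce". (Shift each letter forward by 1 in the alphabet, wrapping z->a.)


Input: 'sjrdce', shift = 1
Operation: for each letter, (position + 1) mod 26
Mapping: 's'(18+1=19)->'t', 'j'(9+1=10)->'k', 'r'(17+1=18)->'s', 'd'(3+1=4)->'e', 'c'(2+1=3)->'d', 'e'(4+1=5)->'f'
Result: tksedf


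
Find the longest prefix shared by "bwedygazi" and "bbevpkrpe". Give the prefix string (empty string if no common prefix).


String 1: 'bwedygazi'
String 2: 'bbevpkrpe'
Compare position by position:
pos 0: 'b' vs 'b' match
pos 1: 'w' vs 'b' differ -> stop
Longest common prefix: "b" (length 1)


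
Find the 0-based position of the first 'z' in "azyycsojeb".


Input string: 'azyycsojeb'
Target: 'z'
Scanning left to right: s[0]='a', s[1]='z'
First match at index: 1


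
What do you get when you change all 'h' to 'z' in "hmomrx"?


Input string: 'hmomrx'
Operation: replace 'h' with 'z'
Positions of 'h': 0
After replacement: zmomrx


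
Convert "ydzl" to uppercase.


Input string: 'ydzl'
Operation: convert each letter to uppercase
Mapping: 'y'->'Y', 'd'->'D', 'z'->'Z', 'l'->'L'
Result: YDZL


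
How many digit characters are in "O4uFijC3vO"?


Input string: 'O4uFijC3vO'
Operation: count digit characters (0-9)
Scan: 'O', '4'(digit), 'u', 'F', 'i', 'j', 'C', '3'(digit), 'v', 'O'
Digits found: 2
Result: 2


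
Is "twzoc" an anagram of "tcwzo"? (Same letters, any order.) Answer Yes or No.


String 1: 'tcwzo' -> sorted: 'cotwz'
String 2: 'twzoc' -> sorted: 'cotwz'
Compare sorted forms: 'cotwz' == 'cotwz'
Anagram: Yes


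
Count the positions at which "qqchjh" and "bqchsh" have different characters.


String 1: 'qqchjh'
String 2: 'bqchsh'
Compare each position: pos 0: 'q'!='b', pos 1: 'q'=='q', pos 2: 'c'=='c', pos 3: 'h'=='h', pos 4: 'j'!='s', pos 5: 'h'=='h'
Differing positions: 2
Hamming distance: 2


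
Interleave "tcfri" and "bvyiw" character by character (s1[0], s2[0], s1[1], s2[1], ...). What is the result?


String 1: 'tcfri'
String 2: 'bvyiw'
Operation: alternate characters
Pairs: 't'+'b', 'c'+'v', 'f'+'y', 'r'+'i', 'i'+'w'
Result: tbcvfyriiw


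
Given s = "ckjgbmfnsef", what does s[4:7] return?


Input string: 'ckjgbmfnsef'
Operation: slice [4:7]
Extract characters: s[4]='b', s[5]='m', s[6]='f'
Result: bmf


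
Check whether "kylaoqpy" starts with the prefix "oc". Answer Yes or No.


Input string: 'kylaoqpy'
Prefix to check: 'oc'
First 2 characters of input: 'ky'
Match: False
Result: No


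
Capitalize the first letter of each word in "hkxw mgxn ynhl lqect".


Input string: 'hkxw mgxn ynhl lqect'
Operation: capitalize first letter of each word
Word transformations: 'hkxw'->'Hkxw', 'mgxn'->'Mgxn', 'ynhl'->'Ynhl', 'lqect'->'Lqect'
Result: Hkxw Mgxn Ynhl Lqect


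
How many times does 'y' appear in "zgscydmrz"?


Input string: 'zgscydmrz'
Target character: 'y'
Scan each position: s[4]='y'
Matches found at indices: 4
Total: 1


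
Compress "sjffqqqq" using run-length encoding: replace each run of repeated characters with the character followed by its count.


Input: 'sjffqqqq'
Operation: identify consecutive runs
Runs: 's' -> s1, 'j' -> j1, 'ff' -> f2, 'qqqq' -> q4
Encoded: s1j1f2q4


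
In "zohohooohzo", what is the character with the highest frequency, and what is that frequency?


Input: 'zohohooohzo'
Operation: tally each character
Counts: 'h':3, 'o':6, 'z':2
Maximum: 'o' appears 6 times


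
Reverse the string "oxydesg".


Input string: 'oxydesg'
Operation: reverse character order
Original order: 'o' -> 'x' -> 'y' -> 'd' -> 'e' -> 's' -> 'g'
Reversed order: 'g' -> 's' -> 'e' -> 'd' -> 'y' -> 'x' -> 'o'
Result: gsedyxo


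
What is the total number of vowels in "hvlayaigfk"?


Input string: 'hvlayaigfk'
Operation: count vowels (a, e, i, o, u)
Scan: s[0]='h', s[1]='v', s[2]='l', s[3]='a' (vowel), s[4]='y', s[5]='a' (vowel), s[6]='i' (vowel), s[7]='g', s[8]='f', s[9]='k'
Vowels found: 3
Result: 3


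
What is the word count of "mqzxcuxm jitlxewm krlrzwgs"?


Input string: 'mqzxcuxm jitlxewm krlrzwgs'
Operation: split by spaces
Words found: 'mqzxcuxm', 'jitlxewm', 'krlrzwgs'
Word count: 3


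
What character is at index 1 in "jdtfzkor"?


Input string: 'jdtfzkor'
Operation: get character at index 1
Index mapping: s[0]='j', s[1]='d'
Result: 'd'


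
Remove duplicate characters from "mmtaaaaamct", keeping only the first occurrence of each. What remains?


Input: 'mmtaaaaamct'
Operation: keep first occurrence of each character
Scan: s[0]='m' new -> keep; s[1]='m' seen -> skip; s[2]='t' new -> keep; s[3]='a' new -> keep; s[4]='a' seen -> skip; s[5]='a' seen -> skip; s[6]='a' seen -> skip; s[7]='a' seen -> skip; s[8]='m' seen -> skip; s[9]='c' new -> keep; s[10]='t' seen -> skip
Result: mtac


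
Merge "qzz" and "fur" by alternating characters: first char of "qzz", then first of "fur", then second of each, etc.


String 1: 'qzz'
String 2: 'fur'
Operation: alternate characters
Pairs: 'q'+'f', 'z'+'u', 'z'+'r'
Result: qfzuzr


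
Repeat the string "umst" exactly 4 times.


Input string: 'umst'
Operation: repeat 4 times
Concatenation: 'umst' + 'umst' + 'umst' + 'umst'
Result: umstumstumstumst


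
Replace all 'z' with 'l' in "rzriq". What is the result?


Input string: 'rzriq'
Operation: replace 'z' with 'l'
Positions of 'z': 1
After replacement: rlriq


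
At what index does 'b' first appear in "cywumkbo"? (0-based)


Input string: 'cywumkbo'
Target: 'b'
Scanning left to right: s[0]='c', s[1]='y', s[2]='w', s[3]='u', s[4]='m', s[5]='k', s[6]='b'
First match at index: 6


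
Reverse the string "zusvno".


Input string: 'zusvno'
Operation: reverse character order
Original order: 'z' -> 'u' -> 's' -> 'v' -> 'n' -> 'o'
Reversed order: 'o' -> 'n' -> 'v' -> 's' -> 'u' -> 'z'
Result: onvsuz


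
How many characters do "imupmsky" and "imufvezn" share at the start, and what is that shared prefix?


String 1: 'imupmsky'
String 2: 'imufvezn'
Compare position by position:
pos 0: 'i' vs 'i' match
pos 1: 'm' vs 'm' match
pos 2: 'u' vs 'u' match
pos 3: 'p' vs 'f' differ -> stop
Longest common prefix: "imu" (length 3)


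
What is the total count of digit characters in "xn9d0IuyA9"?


Input string: 'xn9d0IuyA9'
Operation: count digit characters (0-9)
Scan: 'x', 'n', '9'(digit), 'd', '0'(digit), 'I', 'u', 'y', 'A', '9'(digit)
Digits found: 3
Result: 3


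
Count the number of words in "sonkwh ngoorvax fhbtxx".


Input string: 'sonkwh ngoorvax fhbtxx'
Operation: split by spaces
Words found: 'sonkwh', 'ngoorvax', 'fhbtxx'
Word count: 3


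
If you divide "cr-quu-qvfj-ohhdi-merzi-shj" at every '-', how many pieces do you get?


Input string: 'cr-quu-qvfj-ohhdi-merzi-shj'
Delimiter: '-'
Split result: 'cr', 'quu', 'qvfj', 'ohhdi', 'merzi', 'shj'
Number of parts: 6


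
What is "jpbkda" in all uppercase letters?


Input string: 'jpbkda'
Operation: convert each letter to uppercase
Mapping: 'j'->'J', 'p'->'P', 'b'->'B', 'k'->'K', 'd'->'D', 'a'->'A'
Result: JPBKDA


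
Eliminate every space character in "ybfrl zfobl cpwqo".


Input string: 'ybfrl zfobl cpwqo'
Operation: remove all spaces
Words: 'ybfrl', 'zfobl', 'cpwqo'
Join without spaces: ybfrlzfoblcpwqo


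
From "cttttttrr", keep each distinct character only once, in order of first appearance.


Input: 'cttttttrr'
Operation: keep first occurrence of each character
Scan: s[0]='c' new -> keep; s[1]='t' new -> keep; s[2]='t' seen -> skip; s[3]='t' seen -> skip; s[4]='t' seen -> skip; s[5]='t' seen -> skip; s[6]='t' seen -> skip; s[7]='r' new -> keep; s[8]='r' seen -> skip
Result: ctr


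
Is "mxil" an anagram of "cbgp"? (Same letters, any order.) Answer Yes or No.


String 1: 'cbgp' -> sorted: 'bcgp'
String 2: 'mxil' -> sorted: 'ilmx'
Compare sorted forms: 'bcgp' != 'ilmx'
Anagram: No


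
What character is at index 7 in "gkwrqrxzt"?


Input string: 'gkwrqrxzt'
Operation: get character at index 7
Index mapping: s[0]='g', s[1]='k', s[2]='w', s[3]='r', s[4]='q', s[5]='r', s[6]='x', s[7]='z'
Result: 'z'


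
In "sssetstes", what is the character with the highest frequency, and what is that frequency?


Input: 'sssetstes'
Operation: tally each character
Counts: 'e':2, 's':5, 't':2
Maximum: 's' appears 5 times


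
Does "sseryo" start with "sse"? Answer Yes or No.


Input string: 'sseryo'
Prefix to check: 'sse'
First 3 characters of input: 'sse'
Match: True
Result: Yes


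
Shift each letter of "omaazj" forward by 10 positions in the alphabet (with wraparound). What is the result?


Input: 'omaazj', shift = 10
Operation: for each letter, (position + 10) mod 26
Mapping: 'o'(14+10=24)->'y', 'm'(12+10=22)->'w', 'a'(0+10=10)->'k', 'a'(0+10=10)->'k', 'z'(25+10=35, 35 mod 26=9)->'j', 'j'(9+10=19)->'t'
Result: ywkkjt


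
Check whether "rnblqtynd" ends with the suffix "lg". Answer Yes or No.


Input string: 'rnblqtynd'
Suffix to check: 'lg'
Last 2 characters of input: 'nd'
Match: False
Result: No


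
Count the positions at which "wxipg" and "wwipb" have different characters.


String 1: 'wxipg'
String 2: 'wwipb'
Compare each position: pos 0: 'w'=='w', pos 1: 'x'!='w', pos 2: 'i'=='i', pos 3: 'p'=='p', pos 4: 'g'!='b'
Differing positions: 2
Hamming distance: 2


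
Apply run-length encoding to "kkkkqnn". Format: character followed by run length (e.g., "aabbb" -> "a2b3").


Input: 'kkkkqnn'
Operation: identify consecutive runs
Runs: 'kkkk' -> k4, 'q' -> q1, 'nn' -> n2
Encoded: k4q1n2


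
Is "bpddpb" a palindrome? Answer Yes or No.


Input string: 'bpddpb'
Reversed: 'bpddpb'
Compare pairs: s[0]='b' vs s[5]='b' (match), s[1]='p' vs s[4]='p' (match), s[2]='d' vs s[3]='d' (match)
Palindrome: Yes


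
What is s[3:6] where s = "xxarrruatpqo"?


Input string: 'xxarrruatpqo'
Operation: slice [3:6]
Extract characters: s[3]='r', s[4]='r', s[5]='r'
Result: rrr


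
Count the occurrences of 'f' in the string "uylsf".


Input string: 'uylsf'
Target character: 'f'
Scan each position: s[4]='f'
Matches found at indices: 4
Total: 1


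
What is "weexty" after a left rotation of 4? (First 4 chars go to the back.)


Input: 'weexty', shift = 4
Operation: split at index 4 and swap parts
Front part s[0:4] = 'weex'
Back part s[4:] = 'ty'
Rotated = back + front = 'ty' + 'weex'
Result: tyweex


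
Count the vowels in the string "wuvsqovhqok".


Input string: 'wuvsqovhqok'
Operation: count vowels (a, e, i, o, u)
Scan: s[0]='w', s[1]='u' (vowel), s[2]='v', s[3]='s', s[4]='q', s[5]='o' (vowel), s[6]='v', s[7]='h', s[8]='q', s[9]='o' (vowel), s[10]='k'
Vowels found: 3
Result: 3


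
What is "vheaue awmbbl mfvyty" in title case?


Input string: 'vheaue awmbbl mfvyty'
Operation: capitalize first letter of each word
Word transformations: 'vheaue'->'Vheaue', 'awmbbl'->'Awmbbl', 'mfvyty'->'Mfvyty'
Result: Vheaue Awmbbl Mfvyty


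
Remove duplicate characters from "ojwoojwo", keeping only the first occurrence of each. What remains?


Input: 'ojwoojwo'
Operation: keep first occurrence of each character
Scan: s[0]='o' new -> keep; s[1]='j' new -> keep; s[2]='w' new -> keep; s[3]='o' seen -> skip; s[4]='o' seen -> skip; s[5]='j' seen -> skip; s[6]='w' seen -> skip; s[7]='o' seen -> skip
Result: ojw


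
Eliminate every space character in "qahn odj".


Input string: 'qahn odj'
Operation: remove all spaces
Words: 'qahn', 'odj'
Join without spaces: qahnodj


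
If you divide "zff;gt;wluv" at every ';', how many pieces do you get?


Input string: 'zff;gt;wluv'
Delimiter: ';'
Split result: 'zff', 'gt', 'wluv'
Number of parts: 3


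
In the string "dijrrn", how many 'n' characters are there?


Input string: 'dijrrn'
Target character: 'n'
Scan each position: s[5]='n'
Matches found at indices: 5
Total: 1


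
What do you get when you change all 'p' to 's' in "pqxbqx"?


Input string: 'pqxbqx'
Operation: replace 'p' with 's'
Positions of 'p': 0
After replacement: sqxbqx


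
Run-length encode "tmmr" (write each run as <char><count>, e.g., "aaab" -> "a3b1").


Input: 'tmmr'
Operation: identify consecutive runs
Runs: 't' -> t1, 'mm' -> m2, 'r' -> r1
Encoded: t1m2r1


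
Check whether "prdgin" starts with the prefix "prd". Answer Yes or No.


Input string: 'prdgin'
Prefix to check: 'prd'
First 3 characters of input: 'prd'
Match: True
Result: Yes


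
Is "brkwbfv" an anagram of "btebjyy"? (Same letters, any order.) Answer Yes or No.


String 1: 'btebjyy' -> sorted: 'bbejtyy'
String 2: 'brkwbfv' -> sorted: 'bbfkrvw'
Compare sorted forms: 'bbejtyy' != 'bbfkrvw'
Anagram: No


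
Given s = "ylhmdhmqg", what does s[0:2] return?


Input string: 'ylhmdhmqg'
Operation: slice [0:2]
Extract characters: s[0]='y', s[1]='l'
Result: yl


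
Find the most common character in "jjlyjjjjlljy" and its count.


Input: 'jjlyjjjjlljy'
Operation: tally each character
Counts: 'j':7, 'l':3, 'y':2
Maximum: 'j' appears 7 times


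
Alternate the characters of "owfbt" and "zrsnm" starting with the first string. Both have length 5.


String 1: 'owfbt'
String 2: 'zrsnm'
Operation: alternate characters
Pairs: 'o'+'z', 'w'+'r', 'f'+'s', 'b'+'n', 't'+'m'
Result: ozwrfsbntm
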